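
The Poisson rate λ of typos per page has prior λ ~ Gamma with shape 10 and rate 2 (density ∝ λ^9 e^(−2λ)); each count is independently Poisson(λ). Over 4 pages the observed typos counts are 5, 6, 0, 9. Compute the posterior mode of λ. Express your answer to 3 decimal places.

λ̂_MAP = 4.833

Σxᵢ = 5+6+0+9 = 20, with n = 4.
Posterior ∝ λ^9e^(−2λ) · λ^20e^(−4λ) = λ^29e^(−6λ), i.e. Gamma(shape=30, rate=6).
The mode of a Gamma(a, b) with a ≥ 1 (shape–rate) is (a−1)/b = 29/6 ≈ 4.833.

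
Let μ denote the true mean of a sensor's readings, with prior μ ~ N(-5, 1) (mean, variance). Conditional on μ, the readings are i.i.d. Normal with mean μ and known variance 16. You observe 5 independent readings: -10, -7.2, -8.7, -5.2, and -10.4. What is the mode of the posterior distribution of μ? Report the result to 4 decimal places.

n = 5; x̄ = ((-10) + (-7.2) + (-8.7) + (-5.2) + (-10.4))/5 = -41.5/5 = -8.3.
For a Normal prior and Normal likelihood with known variance, the posterior is Normal; its mode equals its mean, the precision-weighted average.
Prior precision 1/σ₀² = 1/1 = 1; data precision n/σ² = 5/16 = 0.3125.
μ̂ = (1·(-5) + 0.3125·(-8.3)) / (1 + 0.3125) = (-7.59375)/1.3125 = -81/14 ≈ -5.7857.

μ̂_MAP = -5.7857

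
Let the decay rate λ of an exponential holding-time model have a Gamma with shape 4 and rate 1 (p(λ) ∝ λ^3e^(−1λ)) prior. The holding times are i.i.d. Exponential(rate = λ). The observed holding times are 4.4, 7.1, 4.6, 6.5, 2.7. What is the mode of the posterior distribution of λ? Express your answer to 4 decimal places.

λ̂_MAP = 0.3042

The Exponential(rate=λ) likelihood is ∝ λ^n e^(−λΣtᵢ). Here n = 5 and Σtᵢ = 4.4 + 7.1 + 4.6 + 6.5 + 2.7 = 25.3.
Posterior ∝ λ^3e^(−1λ) · λ^5e^(−25.3λ) = λ^8e^(−26.3λ), i.e. Gamma(9, 26.3).
Mode = (a−1)/b = 8/26.3 ≈ 0.3042.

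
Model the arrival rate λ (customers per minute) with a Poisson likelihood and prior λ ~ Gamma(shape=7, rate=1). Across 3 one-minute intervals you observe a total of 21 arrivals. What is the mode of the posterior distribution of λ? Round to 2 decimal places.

Σxᵢ = 21, n = 3.
Posterior ∝ λ^6e^(−1λ) · λ^21e^(−3λ) = λ^27e^(−4λ), i.e. Gamma(shape=28, rate=4).
The mode of a Gamma(a, b) with a ≥ 1 (shape–rate) is (a−1)/b = 27/4 ≈ 6.75.

λ̂_MAP = 6.75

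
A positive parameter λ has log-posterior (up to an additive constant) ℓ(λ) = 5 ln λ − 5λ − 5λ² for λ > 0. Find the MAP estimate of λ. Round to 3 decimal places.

λ̂_MAP = 0.500

ℓ'(λ) = 5/λ − 5 − 10λ. Setting this to zero and multiplying by λ: 10λ² + 5λ − 5 = 0.
λ = (−5 + √(5² + 4·10·5)) / (2·10) = (−5 + √225) / 20 = (−5 + 15)/20 = 1/2.
ℓ''(λ) = −5/λ² − 10 < 0, confirming a maximum.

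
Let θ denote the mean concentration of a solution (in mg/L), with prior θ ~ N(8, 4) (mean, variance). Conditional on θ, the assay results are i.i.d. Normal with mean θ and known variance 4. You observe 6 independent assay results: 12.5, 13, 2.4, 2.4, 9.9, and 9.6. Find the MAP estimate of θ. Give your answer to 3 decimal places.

n = 6; x̄ = (12.5 + 13 + 2.4 + 2.4 + 9.9 + 9.6)/6 = 49.8/6 = 8.3.
For a Normal prior and Normal likelihood with known variance, the posterior is Normal; its mode equals its mean, the precision-weighted average.
Prior precision 1/σ₀² = 1/4 = 0.25; data precision n/σ² = 6/4 = 1.5.
θ̂ = (0.25·8 + 1.5·8.3) / (0.25 + 1.5) = 14.45/1.75 = 289/35 ≈ 8.257.

θ̂_MAP = 8.257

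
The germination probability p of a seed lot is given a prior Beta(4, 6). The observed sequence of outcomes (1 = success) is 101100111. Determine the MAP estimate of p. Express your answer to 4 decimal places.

Prior: Beta(4, 6).
Data: 6 successes in 9 trials (from the sequence). The binomial likelihood contributes p^6(1−p)^3, so the posterior is Beta(4+6, 6+3) = Beta(10, 9).
For Beta(a, b) with a, b > 1 the mode is (a−1)/(a+b−2) = 9/17 ≈ 0.5294.

p̂_MAP = 0.5294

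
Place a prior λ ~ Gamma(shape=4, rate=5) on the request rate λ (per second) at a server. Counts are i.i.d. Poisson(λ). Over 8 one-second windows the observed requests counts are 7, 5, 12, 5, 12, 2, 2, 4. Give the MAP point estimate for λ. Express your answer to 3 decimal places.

Σxᵢ = 7+5+12+5+12+2+2+4 = 49, with n = 8.
Posterior ∝ λ^3e^(−5λ) · λ^49e^(−8λ) = λ^52e^(−13λ), i.e. Gamma(shape=53, rate=13).
The mode of a Gamma(a, b) with a ≥ 1 (shape–rate) is (a−1)/b = 52/13 ≈ 4.000.

λ̂_MAP = 4.000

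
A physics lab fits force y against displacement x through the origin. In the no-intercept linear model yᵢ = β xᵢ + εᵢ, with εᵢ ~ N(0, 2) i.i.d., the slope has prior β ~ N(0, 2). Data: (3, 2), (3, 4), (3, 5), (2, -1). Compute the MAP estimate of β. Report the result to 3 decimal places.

log p(β | y) = −Σ(yᵢ − βxᵢ)²/(2·2) − β²/(2·2) + const.
Setting the derivative to zero: Σxᵢ(yᵢ − βxᵢ)/2 − β/2 = 0, so β = Σxᵢyᵢ / (Σxᵢ² + σ²/τ²).
Σxᵢyᵢ = 3·2 + 3·4 + 3·5 + 2·(-1) = 31; Σxᵢ² = 31; σ²/τ² = 1.
β̂_MAP = 31 / (31 + 1) = 31/32 ≈ 0.969.

β̂_MAP = 0.969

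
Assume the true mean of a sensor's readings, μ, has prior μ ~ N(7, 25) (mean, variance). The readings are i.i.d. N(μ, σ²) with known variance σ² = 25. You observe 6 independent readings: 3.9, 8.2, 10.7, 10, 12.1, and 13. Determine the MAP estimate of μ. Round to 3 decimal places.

μ̂_MAP = 9.271

n = 6; x̄ = (3.9 + 8.2 + 10.7 + 10 + 12.1 + 13)/6 = 57.9/6 = 9.65.
For a Normal prior and Normal likelihood with known variance, the posterior is Normal; its mode equals its mean, the precision-weighted average.
Prior precision 1/σ₀² = 1/25 = 0.04; data precision n/σ² = 6/25 = 0.24.
μ̂ = (0.04·7 + 0.24·9.65) / (0.04 + 0.24) = 2.596/0.28 = 649/70 ≈ 9.271.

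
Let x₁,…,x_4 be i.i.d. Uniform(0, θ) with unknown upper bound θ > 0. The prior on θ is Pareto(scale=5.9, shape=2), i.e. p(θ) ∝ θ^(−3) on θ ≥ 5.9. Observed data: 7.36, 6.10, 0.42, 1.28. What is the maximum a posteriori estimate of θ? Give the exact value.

The Uniform(0, θ) likelihood is θ^(−n) for θ ≥ max(xᵢ), zero otherwise. Here max(xᵢ) = 7.36.
Posterior ∝ θ^(−3) · θ^(−4) = θ^(−7) on θ ≥ max(5.9, 7.36) = 7.36.
This density is strictly decreasing in θ, so the posterior mode lies at the lower boundary of the support.

θ̂_MAP = 7.36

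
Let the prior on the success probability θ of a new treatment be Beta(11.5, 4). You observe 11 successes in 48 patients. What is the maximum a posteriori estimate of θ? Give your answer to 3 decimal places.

θ̂_MAP = 0.350

Prior: Beta(11.5, 4).
Data: 11 successes in 48 trials. The binomial likelihood contributes θ^11(1−θ)^37, so the posterior is Beta(11.5+11, 4+37) = Beta(22.5, 41).
For Beta(a, b) with a, b > 1 the mode is (a−1)/(a+b−2) = 21.5/61.5 ≈ 0.350.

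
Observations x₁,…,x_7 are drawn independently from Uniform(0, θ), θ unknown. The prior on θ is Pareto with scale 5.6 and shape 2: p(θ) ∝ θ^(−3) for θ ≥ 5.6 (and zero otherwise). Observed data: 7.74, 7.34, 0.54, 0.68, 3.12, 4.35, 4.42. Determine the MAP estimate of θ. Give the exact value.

θ̂_MAP = 7.74

The Uniform(0, θ) likelihood is θ^(−n) for θ ≥ max(xᵢ), zero otherwise. Here max(xᵢ) = 7.74.
Posterior ∝ θ^(−3) · θ^(−7) = θ^(−10) on θ ≥ max(5.6, 7.74) = 7.74.
This density is strictly decreasing in θ, so the posterior mode lies at the lower boundary of the support.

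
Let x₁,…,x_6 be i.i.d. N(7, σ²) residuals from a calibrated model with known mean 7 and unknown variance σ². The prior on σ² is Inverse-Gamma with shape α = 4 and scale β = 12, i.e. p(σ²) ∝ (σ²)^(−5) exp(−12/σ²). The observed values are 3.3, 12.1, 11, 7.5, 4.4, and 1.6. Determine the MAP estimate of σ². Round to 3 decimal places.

σ̂²_MAP = 7.242

Sum of squared deviations about the known mean: SS = (3.3−7)² + (12.1−7)² + (11−7)² + (7.5−7)² + (4.4−7)² + (1.6−7)² = 91.87.
The Normal likelihood contributes (σ²)^(−n/2) exp(−SS/(2σ²)), so the posterior is Inverse-Gamma(α + n/2, β + SS/2) = Inverse-Gamma(7, 57.935).
The mode of Inverse-Gamma(a, b) is b/(a+1) = 57.935/8 ≈ 7.242.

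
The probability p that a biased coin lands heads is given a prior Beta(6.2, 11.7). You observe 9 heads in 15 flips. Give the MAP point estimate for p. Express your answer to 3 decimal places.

p̂_MAP = 0.460

Prior: Beta(6.2, 11.7).
Data: 9 successes in 15 trials. The binomial likelihood contributes p^9(1−p)^6, so the posterior is Beta(6.2+9, 11.7+6) = Beta(15.2, 17.7).
For Beta(a, b) with a, b > 1 the mode is (a−1)/(a+b−2) = 14.2/30.9 ≈ 0.460.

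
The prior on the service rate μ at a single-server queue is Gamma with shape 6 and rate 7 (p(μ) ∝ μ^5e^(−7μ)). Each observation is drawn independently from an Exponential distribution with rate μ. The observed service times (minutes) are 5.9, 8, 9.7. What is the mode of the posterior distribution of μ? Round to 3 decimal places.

μ̂_MAP = 0.261

The Exponential(rate=μ) likelihood is ∝ μ^n e^(−μΣtᵢ). Here n = 3 and Σtᵢ = 5.9 + 8 + 9.7 = 23.6.
Posterior ∝ μ^5e^(−7μ) · μ^3e^(−23.6μ) = μ^8e^(−30.6μ), i.e. Gamma(9, 30.6).
Mode = (a−1)/b = 8/30.6 ≈ 0.261.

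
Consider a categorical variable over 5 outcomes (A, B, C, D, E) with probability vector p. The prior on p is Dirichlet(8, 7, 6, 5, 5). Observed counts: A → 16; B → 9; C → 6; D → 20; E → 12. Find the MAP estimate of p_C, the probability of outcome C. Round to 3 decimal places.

The posterior is Dirichlet(αᵢ + nᵢ) = Dirichlet(24, 16, 12, 25, 17).
For a Dirichlet(a₁,…,a_K) with all aᵢ > 1, the mode has j-th component (aⱼ − 1)/(Σaᵢ − K).
Here Σaᵢ = 94 and K = 5, so p_C = (12 − 1)/(94 − 5) = 11/89 ≈ 0.124.

MAP estimate of p_C = 0.124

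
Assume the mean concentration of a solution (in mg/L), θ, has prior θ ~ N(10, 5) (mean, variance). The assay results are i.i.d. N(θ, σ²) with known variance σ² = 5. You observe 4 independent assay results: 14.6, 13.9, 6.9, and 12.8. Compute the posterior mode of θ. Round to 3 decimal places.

θ̂_MAP = 11.640

n = 4; x̄ = (14.6 + 13.9 + 6.9 + 12.8)/4 = 48.2/4 = 12.05.
For a Normal prior and Normal likelihood with known variance, the posterior is Normal; its mode equals its mean, the precision-weighted average.
Prior precision 1/σ₀² = 1/5 = 0.2; data precision n/σ² = 4/5 = 0.8.
θ̂ = (0.2·10 + 0.8·12.05) / (0.2 + 0.8) = 11.64/1 = 11.640.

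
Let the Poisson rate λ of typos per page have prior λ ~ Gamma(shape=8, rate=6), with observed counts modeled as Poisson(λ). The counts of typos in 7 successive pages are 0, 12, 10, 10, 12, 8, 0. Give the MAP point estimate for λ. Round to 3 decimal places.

Σxᵢ = 0+12+10+10+12+8+0 = 52, with n = 7.
Posterior ∝ λ^7e^(−6λ) · λ^52e^(−7λ) = λ^59e^(−13λ), i.e. Gamma(shape=60, rate=13).
The mode of a Gamma(a, b) with a ≥ 1 (shape–rate) is (a−1)/b = 59/13 ≈ 4.538.

λ̂_MAP = 4.538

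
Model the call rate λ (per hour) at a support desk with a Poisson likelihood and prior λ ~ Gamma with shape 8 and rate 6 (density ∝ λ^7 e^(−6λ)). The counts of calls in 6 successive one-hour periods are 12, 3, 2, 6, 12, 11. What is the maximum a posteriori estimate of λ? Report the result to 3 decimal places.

Σxᵢ = 12+3+2+6+12+11 = 46, with n = 6.
Posterior ∝ λ^7e^(−6λ) · λ^46e^(−6λ) = λ^53e^(−12λ), i.e. Gamma(shape=54, rate=12).
The mode of a Gamma(a, b) with a ≥ 1 (shape–rate) is (a−1)/b = 53/12 ≈ 4.417.

λ̂_MAP = 4.417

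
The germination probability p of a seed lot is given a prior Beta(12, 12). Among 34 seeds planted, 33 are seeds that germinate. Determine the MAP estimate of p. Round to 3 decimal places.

Prior: Beta(12, 12).
Data: 33 successes in 34 trials. The binomial likelihood contributes p^33(1−p)^1, so the posterior is Beta(12+33, 12+1) = Beta(45, 13).
For Beta(a, b) with a, b > 1 the mode is (a−1)/(a+b−2) = 44/56 ≈ 0.786.

p̂_MAP = 0.786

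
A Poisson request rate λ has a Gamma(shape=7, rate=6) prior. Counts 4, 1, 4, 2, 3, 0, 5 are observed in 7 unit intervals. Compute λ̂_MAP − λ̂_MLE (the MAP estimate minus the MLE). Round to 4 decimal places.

Σxᵢ = 19. Posterior is Gamma(26, 13); MAP = (26−1)/13 = 25/13 ≈ 1.92308.
MLE = x̄ = 19/7 ≈ 2.71429.
Difference = 25/13 − 19/7 = -72/91 ≈ -0.7912.

MAP − MLE = -0.7912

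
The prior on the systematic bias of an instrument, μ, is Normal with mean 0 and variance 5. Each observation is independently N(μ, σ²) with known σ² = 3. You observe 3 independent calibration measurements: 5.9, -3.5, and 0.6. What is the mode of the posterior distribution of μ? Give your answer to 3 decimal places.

n = 3; x̄ = (5.9 + (-3.5) + 0.6)/3 = 3/3 = 1.
For a Normal prior and Normal likelihood with known variance, the posterior is Normal; its mode equals its mean, the precision-weighted average.
Prior precision 1/σ₀² = 1/5 = 0.2; data precision n/σ² = 3/3 = 1.
μ̂ = (0.2·0 + 1·1) / (0.2 + 1) = 1/1.2 = 5/6 ≈ 0.833.

μ̂_MAP = 0.833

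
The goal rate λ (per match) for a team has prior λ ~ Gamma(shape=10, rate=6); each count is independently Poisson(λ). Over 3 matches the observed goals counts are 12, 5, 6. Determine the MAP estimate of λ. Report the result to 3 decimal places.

Σxᵢ = 12+5+6 = 23, with n = 3.
Posterior ∝ λ^9e^(−6λ) · λ^23e^(−3λ) = λ^32e^(−9λ), i.e. Gamma(shape=33, rate=9).
The mode of a Gamma(a, b) with a ≥ 1 (shape–rate) is (a−1)/b = 32/9 ≈ 3.556.

λ̂_MAP = 3.556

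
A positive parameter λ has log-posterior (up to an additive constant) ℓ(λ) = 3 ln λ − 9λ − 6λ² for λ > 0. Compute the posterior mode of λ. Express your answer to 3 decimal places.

ℓ'(λ) = 3/λ − 9 − 12λ. Setting this to zero and multiplying by λ: 12λ² + 9λ − 3 = 0.
λ = (−9 + √(9² + 4·12·3)) / (2·12) = (−9 + √225) / 24 = (−9 + 15)/24 = 1/4.
ℓ''(λ) = −3/λ² − 12 < 0, confirming a maximum.

λ̂_MAP = 0.250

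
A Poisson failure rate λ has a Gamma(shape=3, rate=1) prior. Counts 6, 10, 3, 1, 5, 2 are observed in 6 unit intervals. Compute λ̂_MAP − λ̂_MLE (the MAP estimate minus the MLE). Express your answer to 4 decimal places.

MAP − MLE = -0.3571

Σxᵢ = 27. Posterior is Gamma(30, 7); MAP = (30−1)/7 = 29/7 ≈ 4.14286.
MLE = x̄ = 27/6 ≈ 4.50000.
Difference = 29/7 − 27/6 = -5/14 ≈ -0.3571.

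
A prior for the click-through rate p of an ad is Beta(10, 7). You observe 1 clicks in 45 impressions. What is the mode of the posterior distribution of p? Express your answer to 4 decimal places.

Prior: Beta(10, 7).
Data: 1 success in 45 trials. The binomial likelihood contributes p(1−p)^44, so the posterior is Beta(10+1, 7+44) = Beta(11, 51).
For Beta(a, b) with a, b > 1 the mode is (a−1)/(a+b−2) = 10/60 ≈ 0.1667.

p̂_MAP = 0.1667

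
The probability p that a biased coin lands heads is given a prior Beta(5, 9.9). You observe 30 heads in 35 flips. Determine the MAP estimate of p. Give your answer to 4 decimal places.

p̂_MAP = 0.7098

Prior: Beta(5, 9.9).
Data: 30 successes in 35 trials. The binomial likelihood contributes p^30(1−p)^5, so the posterior is Beta(5+30, 9.9+5) = Beta(35, 14.9).
For Beta(a, b) with a, b > 1 the mode is (a−1)/(a+b−2) = 34/47.9 ≈ 0.7098.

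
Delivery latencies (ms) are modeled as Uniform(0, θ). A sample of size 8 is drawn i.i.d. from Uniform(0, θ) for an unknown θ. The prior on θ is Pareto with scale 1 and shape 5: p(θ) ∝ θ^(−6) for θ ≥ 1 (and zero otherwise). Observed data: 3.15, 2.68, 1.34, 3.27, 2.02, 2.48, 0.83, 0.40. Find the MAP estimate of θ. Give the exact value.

θ̂_MAP = 3.27

The Uniform(0, θ) likelihood is θ^(−n) for θ ≥ max(xᵢ), zero otherwise. Here max(xᵢ) = 3.27.
Posterior ∝ θ^(−6) · θ^(−8) = θ^(−14) on θ ≥ max(1, 3.27) = 3.27.
This density is strictly decreasing in θ, so the posterior mode lies at the lower boundary of the support.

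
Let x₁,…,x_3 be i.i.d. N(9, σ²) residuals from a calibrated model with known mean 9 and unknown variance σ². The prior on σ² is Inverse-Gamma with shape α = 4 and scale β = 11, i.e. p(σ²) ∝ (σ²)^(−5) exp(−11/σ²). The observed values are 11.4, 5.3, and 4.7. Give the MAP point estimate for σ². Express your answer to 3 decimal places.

σ̂²_MAP = 4.611

Sum of squared deviations about the known mean: SS = (11.4−9)² + (5.3−9)² + (4.7−9)² = 37.94.
The Normal likelihood contributes (σ²)^(−n/2) exp(−SS/(2σ²)), so the posterior is Inverse-Gamma(α + n/2, β + SS/2) = Inverse-Gamma(5.5, 29.97).
The mode of Inverse-Gamma(a, b) is b/(a+1) = 29.97/6.5 ≈ 4.611.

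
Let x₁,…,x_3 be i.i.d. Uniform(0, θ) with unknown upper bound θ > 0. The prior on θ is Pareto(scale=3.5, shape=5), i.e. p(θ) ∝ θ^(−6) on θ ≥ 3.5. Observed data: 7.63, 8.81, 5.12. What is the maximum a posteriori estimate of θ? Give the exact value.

The Uniform(0, θ) likelihood is θ^(−n) for θ ≥ max(xᵢ), zero otherwise. Here max(xᵢ) = 8.81.
Posterior ∝ θ^(−6) · θ^(−3) = θ^(−9) on θ ≥ max(3.5, 8.81) = 8.81.
This density is strictly decreasing in θ, so the posterior mode lies at the lower boundary of the support.

θ̂_MAP = 8.81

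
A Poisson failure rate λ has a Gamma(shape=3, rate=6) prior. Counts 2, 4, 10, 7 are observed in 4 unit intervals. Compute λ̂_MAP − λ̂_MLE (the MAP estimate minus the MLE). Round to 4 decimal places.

MAP − MLE = -3.2500

Σxᵢ = 23. Posterior is Gamma(26, 10); MAP = (26−1)/10 = 25/10 ≈ 2.50000.
MLE = x̄ = 23/4 ≈ 5.75000.
Difference = 25/10 − 23/4 = -13/4 ≈ -3.2500.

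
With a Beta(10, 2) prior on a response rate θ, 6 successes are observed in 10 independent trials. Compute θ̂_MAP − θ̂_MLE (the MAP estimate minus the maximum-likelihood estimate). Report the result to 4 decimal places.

Posterior is Beta(16, 6); MAP = (16−1)/(22−2) = 15/20 ≈ 0.75000.
MLE ignores the prior: θ̂_MLE = k/n = 6/10 ≈ 0.60000.
Difference = 15/20 − 6/10 = 3/20 ≈ 0.1500.

MAP − MLE = 0.1500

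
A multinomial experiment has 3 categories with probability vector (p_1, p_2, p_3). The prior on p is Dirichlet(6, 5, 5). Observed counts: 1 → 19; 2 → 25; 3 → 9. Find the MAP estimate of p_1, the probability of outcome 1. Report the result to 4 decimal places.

The posterior is Dirichlet(αᵢ + nᵢ) = Dirichlet(25, 30, 14).
For a Dirichlet(a₁,…,a_K) with all aᵢ > 1, the mode has j-th component (aⱼ − 1)/(Σaᵢ − K).
Here Σaᵢ = 69 and K = 3, so p_1 = (25 − 1)/(69 − 3) = 24/66 ≈ 0.3636.

MAP estimate: 0.3636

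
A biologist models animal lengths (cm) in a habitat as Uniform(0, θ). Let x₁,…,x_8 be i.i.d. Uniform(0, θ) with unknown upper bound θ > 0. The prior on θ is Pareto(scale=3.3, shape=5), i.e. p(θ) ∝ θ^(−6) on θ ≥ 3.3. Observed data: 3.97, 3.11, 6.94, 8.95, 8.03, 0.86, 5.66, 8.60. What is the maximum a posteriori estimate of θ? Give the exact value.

θ̂_MAP = 8.95

The Uniform(0, θ) likelihood is θ^(−n) for θ ≥ max(xᵢ), zero otherwise. Here max(xᵢ) = 8.95.
Posterior ∝ θ^(−6) · θ^(−8) = θ^(−14) on θ ≥ max(3.3, 8.95) = 8.95.
This density is strictly decreasing in θ, so the posterior mode lies at the lower boundary of the support.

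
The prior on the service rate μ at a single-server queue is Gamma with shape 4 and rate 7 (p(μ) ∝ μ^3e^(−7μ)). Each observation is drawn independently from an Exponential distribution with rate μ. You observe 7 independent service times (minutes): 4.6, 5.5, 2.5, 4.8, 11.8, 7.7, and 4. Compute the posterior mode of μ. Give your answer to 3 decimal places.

The Exponential(rate=μ) likelihood is ∝ μ^n e^(−μΣtᵢ). Here n = 7 and Σtᵢ = 4.6 + 5.5 + 2.5 + 4.8 + 11.8 + 7.7 + 4 = 40.9.
Posterior ∝ μ^3e^(−7μ) · μ^7e^(−40.9μ) = μ^10e^(−47.9μ), i.e. Gamma(11, 47.9).
Mode = (a−1)/b = 10/47.9 ≈ 0.209.

μ̂_MAP = 0.209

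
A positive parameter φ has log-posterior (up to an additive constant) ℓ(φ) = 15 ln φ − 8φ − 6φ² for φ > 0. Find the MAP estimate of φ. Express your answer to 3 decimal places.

ℓ'(φ) = 15/φ − 8 − 12φ. Setting this to zero and multiplying by φ: 12φ² + 8φ − 15 = 0.
φ = (−8 + √(8² + 4·12·15)) / (2·12) = (−8 + √784) / 24 = (−8 + 28)/24 = 5/6.
ℓ''(φ) = −15/φ² − 12 < 0, confirming a maximum.

φ̂_MAP = 0.833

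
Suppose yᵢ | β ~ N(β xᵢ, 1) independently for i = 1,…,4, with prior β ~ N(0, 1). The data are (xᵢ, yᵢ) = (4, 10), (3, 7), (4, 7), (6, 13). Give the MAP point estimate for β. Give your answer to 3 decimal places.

β̂_MAP = 2.141

log p(β | y) = −Σ(yᵢ − βxᵢ)²/(2·1) − β²/(2·1) + const.
Setting the derivative to zero: Σxᵢ(yᵢ − βxᵢ)/1 − β/1 = 0, so β = Σxᵢyᵢ / (Σxᵢ² + σ²/τ²).
Σxᵢyᵢ = 4·10 + 3·7 + 4·7 + 6·13 = 167; Σxᵢ² = 77; σ²/τ² = 1.
β̂_MAP = 167 / (77 + 1) = 167/78 ≈ 2.141.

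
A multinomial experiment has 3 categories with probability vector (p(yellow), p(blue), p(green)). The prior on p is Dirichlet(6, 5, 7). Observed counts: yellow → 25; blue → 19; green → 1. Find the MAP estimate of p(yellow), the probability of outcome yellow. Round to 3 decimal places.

The posterior is Dirichlet(αᵢ + nᵢ) = Dirichlet(31, 24, 8).
For a Dirichlet(a₁,…,a_K) with all aᵢ > 1, the mode has j-th component (aⱼ − 1)/(Σaᵢ − K).
Here Σaᵢ = 63 and K = 3, so p(yellow) = (31 − 1)/(63 − 3) = 30/60 ≈ 0.500.

MAP estimate of p(yellow) = 0.500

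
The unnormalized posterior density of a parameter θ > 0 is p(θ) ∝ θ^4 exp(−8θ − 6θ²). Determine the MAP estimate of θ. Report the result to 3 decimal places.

ℓ'(θ) = 4/θ − 8 − 12θ. Setting this to zero and multiplying by θ: 12θ² + 8θ − 4 = 0.
θ = (−8 + √(8² + 4·12·4)) / (2·12) = (−8 + √256) / 24 = (−8 + 16)/24 = 1/3.
ℓ''(θ) = −4/θ² − 12 < 0, confirming a maximum.

θ̂_MAP = 0.333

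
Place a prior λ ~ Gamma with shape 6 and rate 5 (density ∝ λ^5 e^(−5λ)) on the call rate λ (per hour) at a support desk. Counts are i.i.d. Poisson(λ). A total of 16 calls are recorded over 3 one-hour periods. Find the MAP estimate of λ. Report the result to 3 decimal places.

Σxᵢ = 16, n = 3.
Posterior ∝ λ^5e^(−5λ) · λ^16e^(−3λ) = λ^21e^(−8λ), i.e. Gamma(shape=22, rate=8).
The mode of a Gamma(a, b) with a ≥ 1 (shape–rate) is (a−1)/b = 21/8 ≈ 2.625.

λ̂_MAP = 2.625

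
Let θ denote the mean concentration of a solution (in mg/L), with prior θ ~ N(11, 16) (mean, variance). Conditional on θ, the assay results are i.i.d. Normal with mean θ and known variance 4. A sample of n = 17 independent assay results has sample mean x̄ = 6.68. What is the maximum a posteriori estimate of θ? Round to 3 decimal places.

n = 17, x̄ = 6.68.
For a Normal prior and Normal likelihood with known variance, the posterior is Normal; its mode equals its mean, the precision-weighted average.
Prior precision 1/σ₀² = 1/16 = 0.0625; data precision n/σ² = 17/4 = 4.25.
θ̂ = (0.0625·11 + 4.25·6.68) / (0.0625 + 4.25) = 29.0775/4.3125 = 3877/575 ≈ 6.743.

θ̂_MAP = 6.743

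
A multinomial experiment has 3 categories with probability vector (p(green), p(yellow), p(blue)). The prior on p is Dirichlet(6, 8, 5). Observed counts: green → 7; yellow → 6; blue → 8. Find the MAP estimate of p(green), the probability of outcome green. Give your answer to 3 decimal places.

The posterior is Dirichlet(αᵢ + nᵢ) = Dirichlet(13, 14, 13).
For a Dirichlet(a₁,…,a_K) with all aᵢ > 1, the mode has j-th component (aⱼ − 1)/(Σaᵢ − K).
Here Σaᵢ = 40 and K = 3, so p(green) = (13 − 1)/(40 − 3) = 12/37 ≈ 0.324.

MAP estimate of p(green) = 0.324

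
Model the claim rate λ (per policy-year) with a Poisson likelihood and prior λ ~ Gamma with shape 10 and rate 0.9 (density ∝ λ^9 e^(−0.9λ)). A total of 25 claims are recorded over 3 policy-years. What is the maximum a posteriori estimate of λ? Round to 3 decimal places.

Σxᵢ = 25, n = 3.
Posterior ∝ λ^9e^(−0.9λ) · λ^25e^(−3λ) = λ^34e^(−3.9λ), i.e. Gamma(shape=35, rate=3.9).
The mode of a Gamma(a, b) with a ≥ 1 (shape–rate) is (a−1)/b = 34/3.9 ≈ 8.718.

λ̂_MAP = 8.718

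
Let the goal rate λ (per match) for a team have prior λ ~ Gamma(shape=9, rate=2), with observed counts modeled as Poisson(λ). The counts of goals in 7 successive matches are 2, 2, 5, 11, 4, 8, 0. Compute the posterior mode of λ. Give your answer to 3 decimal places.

λ̂_MAP = 4.444

Σxᵢ = 2+2+5+11+4+8+0 = 32, with n = 7.
Posterior ∝ λ^8e^(−2λ) · λ^32e^(−7λ) = λ^40e^(−9λ), i.e. Gamma(shape=41, rate=9).
The mode of a Gamma(a, b) with a ≥ 1 (shape–rate) is (a−1)/b = 40/9 ≈ 4.444.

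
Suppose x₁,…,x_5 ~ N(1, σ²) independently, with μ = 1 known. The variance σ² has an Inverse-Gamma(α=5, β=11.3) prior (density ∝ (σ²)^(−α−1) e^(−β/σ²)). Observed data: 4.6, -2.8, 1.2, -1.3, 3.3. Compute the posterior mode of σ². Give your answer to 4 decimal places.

Sum of squared deviations about the known mean: SS = (4.6−1)² + (-2.8−1)² + (1.2−1)² + (-1.3−1)² + (3.3−1)² = 38.02.
The Normal likelihood contributes (σ²)^(−n/2) exp(−SS/(2σ²)), so the posterior is Inverse-Gamma(α + n/2, β + SS/2) = Inverse-Gamma(7.5, 30.31).
The mode of Inverse-Gamma(a, b) is b/(a+1) = 30.31/8.5 ≈ 3.5659.

σ̂²_MAP = 3.5659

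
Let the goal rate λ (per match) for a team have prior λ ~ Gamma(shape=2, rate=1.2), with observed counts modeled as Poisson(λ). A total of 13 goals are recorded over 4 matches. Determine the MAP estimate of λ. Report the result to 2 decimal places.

λ̂_MAP = 2.69

Σxᵢ = 13, n = 4.
Posterior ∝ λe^(−1.2λ) · λ^13e^(−4λ) = λ^14e^(−5.2λ), i.e. Gamma(shape=15, rate=5.2).
The mode of a Gamma(a, b) with a ≥ 1 (shape–rate) is (a−1)/b = 14/5.2 ≈ 2.69.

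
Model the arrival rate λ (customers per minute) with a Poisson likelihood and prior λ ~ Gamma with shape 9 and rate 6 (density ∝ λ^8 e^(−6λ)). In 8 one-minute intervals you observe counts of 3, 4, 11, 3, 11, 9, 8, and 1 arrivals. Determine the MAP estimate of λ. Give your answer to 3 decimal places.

λ̂_MAP = 4.143

Σxᵢ = 3+4+11+3+11+9+8+1 = 50, with n = 8.
Posterior ∝ λ^8e^(−6λ) · λ^50e^(−8λ) = λ^58e^(−14λ), i.e. Gamma(shape=59, rate=14).
The mode of a Gamma(a, b) with a ≥ 1 (shape–rate) is (a−1)/b = 58/14 ≈ 4.143.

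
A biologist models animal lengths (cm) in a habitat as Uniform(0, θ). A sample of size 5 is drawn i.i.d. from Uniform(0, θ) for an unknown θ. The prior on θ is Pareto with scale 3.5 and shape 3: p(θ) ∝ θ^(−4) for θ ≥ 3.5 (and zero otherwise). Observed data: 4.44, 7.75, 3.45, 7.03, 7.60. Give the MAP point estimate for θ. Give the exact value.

The Uniform(0, θ) likelihood is θ^(−n) for θ ≥ max(xᵢ), zero otherwise. Here max(xᵢ) = 7.75.
Posterior ∝ θ^(−4) · θ^(−5) = θ^(−9) on θ ≥ max(3.5, 7.75) = 7.75.
This density is strictly decreasing in θ, so the posterior mode lies at the lower boundary of the support.

θ̂_MAP = 7.75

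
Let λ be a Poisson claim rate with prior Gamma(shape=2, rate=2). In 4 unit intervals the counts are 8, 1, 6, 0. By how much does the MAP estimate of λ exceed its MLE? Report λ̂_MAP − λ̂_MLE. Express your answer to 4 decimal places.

MAP − MLE = -1.0833

Σxᵢ = 15. Posterior is Gamma(17, 6); MAP = (17−1)/6 = 16/6 ≈ 2.66667.
MLE = x̄ = 15/4 ≈ 3.75000.
Difference = 16/6 − 15/4 = -13/12 ≈ -1.0833.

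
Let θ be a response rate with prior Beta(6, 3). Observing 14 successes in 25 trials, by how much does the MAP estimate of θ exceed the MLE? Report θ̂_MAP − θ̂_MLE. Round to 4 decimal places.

MAP − MLE = 0.0338

Posterior is Beta(20, 14); MAP = (20−1)/(34−2) = 19/32 ≈ 0.59375.
MLE ignores the prior: θ̂_MLE = k/n = 14/25 ≈ 0.56000.
Difference = 19/32 − 14/25 = 27/800 ≈ 0.0338.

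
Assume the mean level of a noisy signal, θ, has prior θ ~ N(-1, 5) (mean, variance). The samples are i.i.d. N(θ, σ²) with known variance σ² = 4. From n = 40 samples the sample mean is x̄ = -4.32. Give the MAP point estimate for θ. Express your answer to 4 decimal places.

n = 40, x̄ = -4.32.
For a Normal prior and Normal likelihood with known variance, the posterior is Normal; its mode equals its mean, the precision-weighted average.
Prior precision 1/σ₀² = 1/5 = 0.2; data precision n/σ² = 40/4 = 10.
θ̂ = (0.2·(-1) + 10·(-4.32)) / (0.2 + 10) = (-43.4)/10.2 = -217/51 ≈ -4.2549.

θ̂_MAP = -4.2549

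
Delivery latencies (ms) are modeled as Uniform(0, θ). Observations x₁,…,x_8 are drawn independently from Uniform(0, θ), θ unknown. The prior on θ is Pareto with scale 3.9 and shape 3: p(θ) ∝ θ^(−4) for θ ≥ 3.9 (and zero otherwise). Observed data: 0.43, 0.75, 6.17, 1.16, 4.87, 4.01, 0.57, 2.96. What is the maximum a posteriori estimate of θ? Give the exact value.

The Uniform(0, θ) likelihood is θ^(−n) for θ ≥ max(xᵢ), zero otherwise. Here max(xᵢ) = 6.17.
Posterior ∝ θ^(−4) · θ^(−8) = θ^(−12) on θ ≥ max(3.9, 6.17) = 6.17.
This density is strictly decreasing in θ, so the posterior mode lies at the lower boundary of the support.

θ̂_MAP = 6.17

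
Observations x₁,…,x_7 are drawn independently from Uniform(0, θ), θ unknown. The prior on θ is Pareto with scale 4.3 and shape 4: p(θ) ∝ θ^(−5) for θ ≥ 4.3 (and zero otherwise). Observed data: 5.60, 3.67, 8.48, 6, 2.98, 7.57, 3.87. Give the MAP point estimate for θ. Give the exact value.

θ̂_MAP = 8.48

The Uniform(0, θ) likelihood is θ^(−n) for θ ≥ max(xᵢ), zero otherwise. Here max(xᵢ) = 8.48.
Posterior ∝ θ^(−5) · θ^(−7) = θ^(−12) on θ ≥ max(4.3, 8.48) = 8.48.
This density is strictly decreasing in θ, so the posterior mode lies at the lower boundary of the support.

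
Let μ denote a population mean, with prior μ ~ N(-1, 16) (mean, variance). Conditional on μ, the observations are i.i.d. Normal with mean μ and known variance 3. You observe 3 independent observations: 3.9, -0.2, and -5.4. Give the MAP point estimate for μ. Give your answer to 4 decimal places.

μ̂_MAP = -0.5922

n = 3; x̄ = (3.9 + (-0.2) + (-5.4))/3 = -1.7/3 = -17/30 ≈ -0.5667.
For a Normal prior and Normal likelihood with known variance, the posterior is Normal; its mode equals its mean, the precision-weighted average.
Prior precision 1/σ₀² = 1/16 = 0.0625; data precision n/σ² = 3/3 = 1.
μ̂ = (0.0625·(-1) + 1·(-17/30)) / (0.0625 + 1) = (-151/240)/1.0625 = -151/255 ≈ -0.5922.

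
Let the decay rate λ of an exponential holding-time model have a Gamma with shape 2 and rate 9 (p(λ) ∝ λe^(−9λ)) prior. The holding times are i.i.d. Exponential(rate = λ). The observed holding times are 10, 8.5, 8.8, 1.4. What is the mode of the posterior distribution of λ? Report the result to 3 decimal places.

λ̂_MAP = 0.133

The Exponential(rate=λ) likelihood is ∝ λ^n e^(−λΣtᵢ). Here n = 4 and Σtᵢ = 10 + 8.5 + 8.8 + 1.4 = 28.7.
Posterior ∝ λe^(−9λ) · λ^4e^(−28.7λ) = λ^5e^(−37.7λ), i.e. Gamma(6, 37.7).
Mode = (a−1)/b = 5/37.7 ≈ 0.133.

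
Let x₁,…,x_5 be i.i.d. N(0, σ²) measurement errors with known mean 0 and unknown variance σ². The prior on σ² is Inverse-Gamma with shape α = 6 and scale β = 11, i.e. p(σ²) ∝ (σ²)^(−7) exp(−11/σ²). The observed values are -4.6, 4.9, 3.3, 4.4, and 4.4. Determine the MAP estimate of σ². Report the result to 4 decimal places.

Sum of squared deviations about the known mean: SS = (-4.6−0)² + (4.9−0)² + (3.3−0)² + (4.4−0)² + (4.4−0)² = 94.78.
The Normal likelihood contributes (σ²)^(−n/2) exp(−SS/(2σ²)), so the posterior is Inverse-Gamma(α + n/2, β + SS/2) = Inverse-Gamma(8.5, 58.39).
The mode of Inverse-Gamma(a, b) is b/(a+1) = 58.39/9.5 ≈ 6.1463.

σ̂²_MAP = 6.1463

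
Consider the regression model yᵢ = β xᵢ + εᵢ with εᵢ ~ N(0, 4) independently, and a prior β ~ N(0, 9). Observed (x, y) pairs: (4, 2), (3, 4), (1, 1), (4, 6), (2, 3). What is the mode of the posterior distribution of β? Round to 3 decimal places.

log p(β | y) = −Σ(yᵢ − βxᵢ)²/(2·4) − β²/(2·9) + const.
Setting the derivative to zero: Σxᵢ(yᵢ − βxᵢ)/4 − β/9 = 0, so β = Σxᵢyᵢ / (Σxᵢ² + σ²/τ²).
Σxᵢyᵢ = 4·2 + 3·4 + 1·1 + 4·6 + 2·3 = 51; Σxᵢ² = 46; σ²/τ² = 4/9.
β̂_MAP = 51 / (46 + 4/9) = 51/(418/9) = 459/418 ≈ 1.098.

β̂_MAP = 1.098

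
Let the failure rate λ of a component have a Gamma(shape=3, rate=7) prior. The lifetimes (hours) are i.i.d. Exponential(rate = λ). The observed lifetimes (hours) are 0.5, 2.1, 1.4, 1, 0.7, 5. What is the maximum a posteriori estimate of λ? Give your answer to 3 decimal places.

The Exponential(rate=λ) likelihood is ∝ λ^n e^(−λΣtᵢ). Here n = 6 and Σtᵢ = 0.5 + 2.1 + 1.4 + 1 + 0.7 + 5 = 10.7.
Posterior ∝ λ^2e^(−7λ) · λ^6e^(−10.7λ) = λ^8e^(−17.7λ), i.e. Gamma(9, 17.7).
Mode = (a−1)/b = 8/17.7 ≈ 0.452.

λ̂_MAP = 0.452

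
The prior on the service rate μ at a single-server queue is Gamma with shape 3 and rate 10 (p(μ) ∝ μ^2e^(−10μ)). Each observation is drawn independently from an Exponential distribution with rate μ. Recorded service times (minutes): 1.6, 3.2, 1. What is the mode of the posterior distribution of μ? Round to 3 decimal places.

The Exponential(rate=μ) likelihood is ∝ μ^n e^(−μΣtᵢ). Here n = 3 and Σtᵢ = 1.6 + 3.2 + 1 = 5.8.
Posterior ∝ μ^2e^(−10μ) · μ^3e^(−5.8μ) = μ^5e^(−15.8μ), i.e. Gamma(6, 15.8).
Mode = (a−1)/b = 5/15.8 ≈ 0.316.

μ̂_MAP = 0.316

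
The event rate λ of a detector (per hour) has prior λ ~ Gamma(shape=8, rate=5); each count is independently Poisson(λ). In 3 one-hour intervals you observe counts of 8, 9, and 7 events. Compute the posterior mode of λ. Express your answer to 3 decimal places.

λ̂_MAP = 3.875

Σxᵢ = 8+9+7 = 24, with n = 3.
Posterior ∝ λ^7e^(−5λ) · λ^24e^(−3λ) = λ^31e^(−8λ), i.e. Gamma(shape=32, rate=8).
The mode of a Gamma(a, b) with a ≥ 1 (shape–rate) is (a−1)/b = 31/8 ≈ 3.875.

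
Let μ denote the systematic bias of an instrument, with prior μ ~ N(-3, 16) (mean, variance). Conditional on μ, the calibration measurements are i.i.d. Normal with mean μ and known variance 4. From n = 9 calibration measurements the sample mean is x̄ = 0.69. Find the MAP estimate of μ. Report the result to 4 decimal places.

n = 9, x̄ = 0.69.
For a Normal prior and Normal likelihood with known variance, the posterior is Normal; its mode equals its mean, the precision-weighted average.
Prior precision 1/σ₀² = 1/16 = 0.0625; data precision n/σ² = 9/4 = 2.25.
μ̂ = (0.0625·(-3) + 2.25·0.69) / (0.0625 + 2.25) = 1.365/2.3125 = 546/925 ≈ 0.5903.

μ̂_MAP = 0.5903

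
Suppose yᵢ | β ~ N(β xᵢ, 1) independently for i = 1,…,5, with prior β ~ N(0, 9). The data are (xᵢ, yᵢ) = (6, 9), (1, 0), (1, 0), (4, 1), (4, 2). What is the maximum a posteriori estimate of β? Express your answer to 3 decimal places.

log p(β | y) = −Σ(yᵢ − βxᵢ)²/(2·1) − β²/(2·9) + const.
Setting the derivative to zero: Σxᵢ(yᵢ − βxᵢ)/1 − β/9 = 0, so β = Σxᵢyᵢ / (Σxᵢ² + σ²/τ²).
Σxᵢyᵢ = 6·9 + 1·0 + 1·0 + 4·1 + 4·2 = 66; Σxᵢ² = 70; σ²/τ² = 1/9.
β̂_MAP = 66 / (70 + 1/9) = 66/(631/9) = 594/631 ≈ 0.941.

β̂_MAP = 0.941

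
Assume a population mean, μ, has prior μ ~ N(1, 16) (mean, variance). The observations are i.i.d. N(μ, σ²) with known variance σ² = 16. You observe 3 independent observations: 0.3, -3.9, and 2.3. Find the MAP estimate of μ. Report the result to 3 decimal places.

μ̂_MAP = -0.075

n = 3; x̄ = (0.3 + (-3.9) + 2.3)/3 = -1.3/3 = -13/30 ≈ -0.4333.
For a Normal prior and Normal likelihood with known variance, the posterior is Normal; its mode equals its mean, the precision-weighted average.
Prior precision 1/σ₀² = 1/16 = 0.0625; data precision n/σ² = 3/16 = 0.1875.
μ̂ = (0.0625·1 + 0.1875·(-13/30)) / (0.0625 + 0.1875) = (-0.01875)/0.25 = -0.075.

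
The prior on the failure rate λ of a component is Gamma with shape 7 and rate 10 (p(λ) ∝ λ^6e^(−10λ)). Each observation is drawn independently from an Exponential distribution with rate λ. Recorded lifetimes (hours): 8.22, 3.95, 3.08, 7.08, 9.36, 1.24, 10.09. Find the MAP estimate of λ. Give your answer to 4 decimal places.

The Exponential(rate=λ) likelihood is ∝ λ^n e^(−λΣtᵢ). Here n = 7 and Σtᵢ = 8.22 + 3.95 + 3.08 + 7.08 + 9.36 + 1.24 + 10.09 = 43.02.
Posterior ∝ λ^6e^(−10λ) · λ^7e^(−43.02λ) = λ^13e^(−53.02λ), i.e. Gamma(14, 53.02).
Mode = (a−1)/b = 13/53.02 ≈ 0.2452.

λ̂_MAP = 0.2452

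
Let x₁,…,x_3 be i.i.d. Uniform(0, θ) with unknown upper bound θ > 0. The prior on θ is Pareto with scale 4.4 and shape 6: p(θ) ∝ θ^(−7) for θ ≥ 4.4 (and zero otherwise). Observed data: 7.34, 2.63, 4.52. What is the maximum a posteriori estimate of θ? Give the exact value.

θ̂_MAP = 7.34

The Uniform(0, θ) likelihood is θ^(−n) for θ ≥ max(xᵢ), zero otherwise. Here max(xᵢ) = 7.34.
Posterior ∝ θ^(−7) · θ^(−3) = θ^(−10) on θ ≥ max(4.4, 7.34) = 7.34.
This density is strictly decreasing in θ, so the posterior mode lies at the lower boundary of the support.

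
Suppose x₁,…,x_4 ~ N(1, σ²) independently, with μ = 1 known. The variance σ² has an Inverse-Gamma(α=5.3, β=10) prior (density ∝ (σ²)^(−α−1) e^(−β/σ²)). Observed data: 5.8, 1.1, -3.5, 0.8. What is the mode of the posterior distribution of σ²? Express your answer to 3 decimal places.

Sum of squared deviations about the known mean: SS = (5.8−1)² + (1.1−1)² + (-3.5−1)² + (0.8−1)² = 43.34.
The Normal likelihood contributes (σ²)^(−n/2) exp(−SS/(2σ²)), so the posterior is Inverse-Gamma(α + n/2, β + SS/2) = Inverse-Gamma(7.3, 31.67).
The mode of Inverse-Gamma(a, b) is b/(a+1) = 31.67/8.3 ≈ 3.816.

σ̂²_MAP = 3.816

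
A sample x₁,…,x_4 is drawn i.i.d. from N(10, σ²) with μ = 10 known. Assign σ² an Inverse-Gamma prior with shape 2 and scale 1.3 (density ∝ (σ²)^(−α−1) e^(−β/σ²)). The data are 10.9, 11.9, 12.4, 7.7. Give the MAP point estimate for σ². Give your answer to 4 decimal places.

Sum of squared deviations about the known mean: SS = (10.9−10)² + (11.9−10)² + (12.4−10)² + (7.7−10)² = 15.47.
The Normal likelihood contributes (σ²)^(−n/2) exp(−SS/(2σ²)), so the posterior is Inverse-Gamma(α + n/2, β + SS/2) = Inverse-Gamma(4, 9.035).
The mode of Inverse-Gamma(a, b) is b/(a+1) = 9.035/5 ≈ 1.8070.

σ̂²_MAP = 1.8070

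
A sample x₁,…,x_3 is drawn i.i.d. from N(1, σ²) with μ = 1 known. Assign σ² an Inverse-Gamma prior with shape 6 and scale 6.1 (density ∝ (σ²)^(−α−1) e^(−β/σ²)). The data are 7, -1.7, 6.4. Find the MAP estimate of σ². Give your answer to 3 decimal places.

σ̂²_MAP = 4.979

Sum of squared deviations about the known mean: SS = (7−1)² + (-1.7−1)² + (6.4−1)² = 72.45.
The Normal likelihood contributes (σ²)^(−n/2) exp(−SS/(2σ²)), so the posterior is Inverse-Gamma(α + n/2, β + SS/2) = Inverse-Gamma(7.5, 42.325).
The mode of Inverse-Gamma(a, b) is b/(a+1) = 42.325/8.5 ≈ 4.979.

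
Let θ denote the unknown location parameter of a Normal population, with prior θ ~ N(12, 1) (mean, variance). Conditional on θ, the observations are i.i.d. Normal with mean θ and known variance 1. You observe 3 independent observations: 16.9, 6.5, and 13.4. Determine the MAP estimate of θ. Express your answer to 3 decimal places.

θ̂_MAP = 12.200

n = 3; x̄ = (16.9 + 6.5 + 13.4)/3 = 36.8/3 = 184/15 ≈ 12.2667.
For a Normal prior and Normal likelihood with known variance, the posterior is Normal; its mode equals its mean, the precision-weighted average.
Prior precision 1/σ₀² = 1/1 = 1; data precision n/σ² = 3/1 = 3.
θ̂ = (1·12 + 3·(184/15)) / (1 + 3) = 48.8/4 = 12.200.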